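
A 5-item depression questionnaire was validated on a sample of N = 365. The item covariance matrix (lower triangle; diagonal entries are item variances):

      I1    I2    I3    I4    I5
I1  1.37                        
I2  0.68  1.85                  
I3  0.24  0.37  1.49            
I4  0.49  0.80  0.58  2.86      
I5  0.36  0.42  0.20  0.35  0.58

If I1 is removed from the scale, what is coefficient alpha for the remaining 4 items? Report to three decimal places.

Remaining items: I2, I3, I4, I5 (k = 4).
Σσ²ᵢ = 1.85 + 1.49 + 2.86 + 0.58 = 6.78
total variance = 6.78 + 2 × 2.72 = 12.22
α (item deleted) = (4/3)·(1 − 6.78/12.22) = 0.594

coefficient alpha = 0.594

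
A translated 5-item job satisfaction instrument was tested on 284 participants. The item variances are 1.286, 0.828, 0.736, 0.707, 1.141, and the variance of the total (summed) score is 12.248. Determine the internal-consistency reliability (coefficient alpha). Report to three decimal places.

sum of item variances = 1.286 + 0.828 + 0.736 + 0.707 + 1.141 = 4.698
α = (k/(k−1))·(1 − sum of item variances/total variance) = (5/4)·(1 − 4.698/12.248) = 0.771

α = 0.771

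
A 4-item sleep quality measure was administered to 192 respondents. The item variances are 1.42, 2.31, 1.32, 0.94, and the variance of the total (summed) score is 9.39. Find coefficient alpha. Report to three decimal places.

Σσ²ᵢ = 1.42 + 2.31 + 1.32 + 0.94 = 5.99
α = (k/(k−1))·(1 − Σσ²ᵢ/σ²_total) = (4/3)·(1 − 5.99/9.39) = 0.483

α = 0.483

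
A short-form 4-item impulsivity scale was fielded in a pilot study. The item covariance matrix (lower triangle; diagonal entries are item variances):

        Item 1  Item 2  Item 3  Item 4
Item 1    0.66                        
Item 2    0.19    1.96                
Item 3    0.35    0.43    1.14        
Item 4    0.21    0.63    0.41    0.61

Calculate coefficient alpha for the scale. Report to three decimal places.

Σσ²ᵢ = 0.66 + 1.96 + 1.14 + 0.61 = 4.37
Σ_{i<j} σ_ij = 2.22
σ²_T = 4.37 + 2 × 2.22 = 8.81
α = (k/(k−1))·(1 − Σσ²ᵢ/σ²_T) = (4/3)·(1 − 4.37/8.81) = 0.672

coefficient alpha = 0.672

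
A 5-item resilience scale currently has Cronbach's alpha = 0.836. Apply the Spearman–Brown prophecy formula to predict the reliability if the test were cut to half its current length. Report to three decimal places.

Length factor m = 1/2
α' = m·α / (1 − (1−m)·α)
   = 1/2 × 0.836 / (1 − (1 − 1/2) × 0.836)
   = 0.4180 / 0.5820 = 0.718

predicted reliability = 0.718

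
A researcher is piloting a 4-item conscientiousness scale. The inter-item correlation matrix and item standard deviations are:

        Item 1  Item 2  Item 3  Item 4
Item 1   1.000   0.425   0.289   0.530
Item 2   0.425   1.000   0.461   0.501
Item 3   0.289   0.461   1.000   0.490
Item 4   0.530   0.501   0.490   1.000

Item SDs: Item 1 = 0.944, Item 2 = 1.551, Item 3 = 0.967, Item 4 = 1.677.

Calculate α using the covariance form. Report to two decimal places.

α = 0.75

Σσ²ᵢ = 0.944² + 1.551² + 0.967² + 1.677² = 7.0442
Covariances σ_ij = r_ij · s_i · s_j:
  σ(Item 1,Item 2) = 0.425 × 0.944 × 1.551 = 0.6223
  σ(Item 1,Item 3) = 0.289 × 0.944 × 0.967 = 0.2638
  σ(Item 1,Item 4) = 0.530 × 0.944 × 1.677 = 0.8390
  σ(Item 2,Item 3) = 0.461 × 1.551 × 0.967 = 0.6914
  σ(Item 2,Item 4) = 0.501 × 1.551 × 1.677 = 1.3031
  σ(Item 3,Item 4) = 0.490 × 0.967 × 1.677 = 0.7946
σ²_T = Σσ²ᵢ + 2·Σσ_ij = 7.0442 + 2 × 4.5142 = 16.0726
α = (4/3)·(1 − 7.0442/16.0726) = 0.75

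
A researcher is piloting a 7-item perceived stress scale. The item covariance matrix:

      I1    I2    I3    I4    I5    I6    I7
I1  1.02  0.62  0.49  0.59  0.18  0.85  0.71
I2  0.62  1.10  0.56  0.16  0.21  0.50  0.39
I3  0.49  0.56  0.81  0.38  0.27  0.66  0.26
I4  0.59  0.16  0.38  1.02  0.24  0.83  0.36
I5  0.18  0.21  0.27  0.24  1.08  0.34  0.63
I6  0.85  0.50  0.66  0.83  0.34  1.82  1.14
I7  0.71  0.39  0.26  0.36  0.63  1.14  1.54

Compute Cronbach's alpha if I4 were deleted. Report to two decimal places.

Remaining items: I1, I2, I3, I5, I6, I7 (k = 6).
ΣVar(i) = 1.02 + 1.10 + 0.81 + 1.08 + 1.82 + 1.54 = 7.37
σ²_total = 7.37 + 2 × 7.81 = 22.99
α (item deleted) = (6/5)·(1 − 7.37/22.99) = 0.82

α = 0.82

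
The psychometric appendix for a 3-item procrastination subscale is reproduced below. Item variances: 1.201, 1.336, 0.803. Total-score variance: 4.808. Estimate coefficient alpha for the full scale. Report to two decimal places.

coefficient alpha = 0.46

ΣVar(i) = 1.201 + 1.336 + 0.803 = 3.340
α = (k/(k−1))·(1 − ΣVar(i)/σ²_T) = (3/2)·(1 − 3.340/4.808) = 0.46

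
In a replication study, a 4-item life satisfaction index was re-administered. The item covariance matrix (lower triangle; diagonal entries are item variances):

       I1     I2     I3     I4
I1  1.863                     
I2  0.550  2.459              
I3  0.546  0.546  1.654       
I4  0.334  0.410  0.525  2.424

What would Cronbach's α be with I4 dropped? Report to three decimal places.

Remaining items: I1, I2, I3 (k = 3).
Σσᵢ² = 1.863 + 2.459 + 1.654 = 5.976
σ²_T = 5.976 + 2 × 1.642 = 9.260
α (item deleted) = (3/2)·(1 − 5.976/9.260) = 0.532

α = 0.532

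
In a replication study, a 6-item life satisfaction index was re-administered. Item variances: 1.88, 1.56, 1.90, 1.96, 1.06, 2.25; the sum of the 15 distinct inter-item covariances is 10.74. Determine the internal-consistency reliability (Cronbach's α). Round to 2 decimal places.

α = 0.80

ΣVar(i) = 1.88 + 1.56 + 1.90 + 1.96 + 1.06 + 2.25 = 10.61
Sum of distinct covariances = 10.74
Var(T) = ΣVar(i) + 2·Σcov = 10.61 + 2 × 10.74 = 32.09
α = (6/5)·(1 − 10.61/32.09) = 0.80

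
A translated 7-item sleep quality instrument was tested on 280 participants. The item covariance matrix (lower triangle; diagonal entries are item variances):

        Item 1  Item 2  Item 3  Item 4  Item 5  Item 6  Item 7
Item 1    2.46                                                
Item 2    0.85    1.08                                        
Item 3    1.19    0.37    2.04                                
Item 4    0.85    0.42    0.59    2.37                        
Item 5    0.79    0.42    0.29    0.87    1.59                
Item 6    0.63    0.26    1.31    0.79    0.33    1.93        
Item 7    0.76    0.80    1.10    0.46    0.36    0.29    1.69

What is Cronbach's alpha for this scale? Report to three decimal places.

ΣVar(i) = 2.46 + 1.08 + 2.04 + 2.37 + 1.59 + 1.93 + 1.69 = 13.16
Σ_{i<j} σ_ij = 13.73
σ²_total = 13.16 + 2 × 13.73 = 40.62
α = (k/(k−1))·(1 − ΣVar(i)/σ²_total) = (7/6)·(1 − 13.16/40.62) = 0.789

α = 0.789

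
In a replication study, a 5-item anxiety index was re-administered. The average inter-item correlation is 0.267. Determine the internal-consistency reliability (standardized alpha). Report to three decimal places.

α = 0.646

Standardized α = k·r̄ / (1 + (k−1)·r̄) = 5 × 0.267 / (1 + 4 × 0.267)
  = 1.3350 / 2.0680 = 0.646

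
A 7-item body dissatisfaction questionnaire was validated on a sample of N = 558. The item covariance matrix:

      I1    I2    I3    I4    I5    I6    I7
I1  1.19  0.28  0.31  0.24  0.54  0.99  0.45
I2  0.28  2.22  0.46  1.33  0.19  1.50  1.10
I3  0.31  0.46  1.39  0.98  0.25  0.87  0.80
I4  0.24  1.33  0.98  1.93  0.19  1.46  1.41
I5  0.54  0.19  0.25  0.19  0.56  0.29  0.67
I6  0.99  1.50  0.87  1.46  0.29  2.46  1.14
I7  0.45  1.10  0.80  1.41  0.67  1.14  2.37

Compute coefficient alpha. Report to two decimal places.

ΣVar(i) = 1.19 + 2.22 + 1.39 + 1.93 + 0.56 + 2.46 + 2.37 = 12.12
Sum of the distinct covariances = 15.45
σ²_T = 12.12 + 2 × 15.45 = 43.02
α = (k/(k−1))·(1 − ΣVar(i)/σ²_T) = (7/6)·(1 − 12.12/43.02) = 0.84

coefficient alpha = 0.84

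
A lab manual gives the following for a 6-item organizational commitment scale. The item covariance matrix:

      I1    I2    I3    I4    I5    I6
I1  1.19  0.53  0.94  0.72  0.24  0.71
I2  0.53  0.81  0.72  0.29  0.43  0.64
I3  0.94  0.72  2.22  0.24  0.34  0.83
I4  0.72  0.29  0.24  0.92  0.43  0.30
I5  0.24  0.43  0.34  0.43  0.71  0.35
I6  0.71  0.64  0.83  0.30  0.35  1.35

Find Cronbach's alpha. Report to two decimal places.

sum of item variances = 1.19 + 0.81 + 2.22 + 0.92 + 0.71 + 1.35 = 7.20
Sum of the distinct covariances = 7.71
total variance = 7.20 + 2 × 7.71 = 22.62
α = (k/(k−1))·(1 − sum of item variances/total variance) = (6/5)·(1 − 7.20/22.62) = 0.82

α = 0.82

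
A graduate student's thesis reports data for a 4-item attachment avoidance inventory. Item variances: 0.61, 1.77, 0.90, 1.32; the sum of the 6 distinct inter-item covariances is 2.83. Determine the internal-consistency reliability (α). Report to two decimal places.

α = 0.74

Σσᵢ² = 0.61 + 1.77 + 0.90 + 1.32 = 4.60
Sum of distinct covariances = 2.83
σ²_T = Σσᵢ² + 2·Σcov = 4.60 + 2 × 2.83 = 10.26
α = (4/3)·(1 − 4.60/10.26) = 0.74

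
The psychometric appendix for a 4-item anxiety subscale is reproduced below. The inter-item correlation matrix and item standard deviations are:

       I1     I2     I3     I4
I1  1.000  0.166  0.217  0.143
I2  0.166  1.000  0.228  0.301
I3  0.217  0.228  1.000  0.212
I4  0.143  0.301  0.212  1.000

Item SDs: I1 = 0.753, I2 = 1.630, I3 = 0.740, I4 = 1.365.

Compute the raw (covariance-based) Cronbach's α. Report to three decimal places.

Cronbach's α = 0.489

Σσ²ᵢ = 0.753² + 1.630² + 0.740² + 1.365² = 5.6347
Covariances σ_ij = r_ij · s_i · s_j:
  σ(I1,I2) = 0.166 × 0.753 × 1.630 = 0.2037
  σ(I1,I3) = 0.217 × 0.753 × 0.740 = 0.1209
  σ(I1,I4) = 0.143 × 0.753 × 1.365 = 0.1470
  σ(I2,I3) = 0.228 × 1.630 × 0.740 = 0.2750
  σ(I2,I4) = 0.301 × 1.630 × 1.365 = 0.6697
  σ(I3,I4) = 0.212 × 0.740 × 1.365 = 0.2141
σ²_T = Σσ²ᵢ + 2·Σσ_ij = 5.6347 + 2 × 1.6304 = 8.8955
α = (4/3)·(1 − 5.6347/8.8955) = 0.489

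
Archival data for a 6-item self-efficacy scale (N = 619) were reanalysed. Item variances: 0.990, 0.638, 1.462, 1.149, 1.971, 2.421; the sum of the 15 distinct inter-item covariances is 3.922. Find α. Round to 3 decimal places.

Σσᵢ² = 0.990 + 0.638 + 1.462 + 1.149 + 1.971 + 2.421 = 8.631
Sum of distinct covariances = 3.922
σ²_total = Σσᵢ² + 2·Σcov = 8.631 + 2 × 3.922 = 16.475
α = (6/5)·(1 − 8.631/16.475) = 0.571

α = 0.571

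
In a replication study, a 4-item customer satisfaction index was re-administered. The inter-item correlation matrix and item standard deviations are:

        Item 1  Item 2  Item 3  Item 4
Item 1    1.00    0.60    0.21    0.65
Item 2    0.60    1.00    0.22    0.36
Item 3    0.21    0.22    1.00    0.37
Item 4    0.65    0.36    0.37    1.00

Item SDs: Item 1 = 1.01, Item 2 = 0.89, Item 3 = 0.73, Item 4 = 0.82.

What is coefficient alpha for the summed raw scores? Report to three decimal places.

α = 0.736

Σσ²ᵢ = 1.01² + 0.89² + 0.73² + 0.82² = 3.0175
Covariances σ_ij = r_ij · s_i · s_j:
  σ(Item 1,Item 2) = 0.60 × 1.01 × 0.89 = 0.5393
  σ(Item 1,Item 3) = 0.21 × 1.01 × 0.73 = 0.1548
  σ(Item 1,Item 4) = 0.65 × 1.01 × 0.82 = 0.5383
  σ(Item 2,Item 3) = 0.22 × 0.89 × 0.73 = 0.1429
  σ(Item 2,Item 4) = 0.36 × 0.89 × 0.82 = 0.2627
  σ(Item 3,Item 4) = 0.37 × 0.73 × 0.82 = 0.2215
σ²_T = Σσ²ᵢ + 2·Σσ_ij = 3.0175 + 2 × 1.8595 = 6.7365
α = (4/3)·(1 − 3.0175/6.7365) = 0.736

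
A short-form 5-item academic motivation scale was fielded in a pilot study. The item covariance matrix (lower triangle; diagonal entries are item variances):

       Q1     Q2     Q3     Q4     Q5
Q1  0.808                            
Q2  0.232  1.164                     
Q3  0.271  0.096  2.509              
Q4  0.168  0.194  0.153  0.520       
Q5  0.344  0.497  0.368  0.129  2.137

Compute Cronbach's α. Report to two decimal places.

sum of item variances = 0.808 + 1.164 + 2.509 + 0.520 + 2.137 = 7.138
Sum of the distinct covariances = 2.452
total variance = 7.138 + 2 × 2.452 = 12.042
α = (k/(k−1))·(1 − sum of item variances/total variance) = (5/4)·(1 − 7.138/12.042) = 0.51

Cronbach's α = 0.51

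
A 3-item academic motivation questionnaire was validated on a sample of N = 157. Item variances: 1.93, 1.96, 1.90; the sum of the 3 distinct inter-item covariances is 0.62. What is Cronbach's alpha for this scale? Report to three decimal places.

sum of item variances = 1.93 + 1.96 + 1.90 = 5.79
Sum of distinct covariances = 0.62
total variance = sum of item variances + 2·Σcov = 5.79 + 2 × 0.62 = 7.03
α = (3/2)·(1 − 5.79/7.03) = 0.265

Cronbach's alpha = 0.265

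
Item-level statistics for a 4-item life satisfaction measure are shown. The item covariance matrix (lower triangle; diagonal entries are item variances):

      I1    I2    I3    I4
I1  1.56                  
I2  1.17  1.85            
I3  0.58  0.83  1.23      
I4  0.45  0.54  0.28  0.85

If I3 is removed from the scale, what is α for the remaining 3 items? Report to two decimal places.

α = 0.76

Remaining items: I1, I2, I4 (k = 3).
ΣVar(i) = 1.56 + 1.85 + 0.85 = 4.26
total variance = 4.26 + 2 × 2.16 = 8.58
α (item deleted) = (3/2)·(1 − 4.26/8.58) = 0.76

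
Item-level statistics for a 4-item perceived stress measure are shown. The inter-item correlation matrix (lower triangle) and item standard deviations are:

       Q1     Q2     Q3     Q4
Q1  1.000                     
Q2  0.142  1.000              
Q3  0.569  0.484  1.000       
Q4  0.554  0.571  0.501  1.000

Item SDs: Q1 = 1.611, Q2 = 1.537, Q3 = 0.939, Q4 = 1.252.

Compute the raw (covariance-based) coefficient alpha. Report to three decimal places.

coefficient alpha = 0.747

Σσ²ᵢ = 1.611² + 1.537² + 0.939² + 1.252² = 7.4069
Covariances σ_ij = r_ij · s_i · s_j:
  σ(Q1,Q2) = 0.142 × 1.611 × 1.537 = 0.3516
  σ(Q1,Q3) = 0.569 × 1.611 × 0.939 = 0.8607
  σ(Q1,Q4) = 0.554 × 1.611 × 1.252 = 1.1174
  σ(Q2,Q3) = 0.484 × 1.537 × 0.939 = 0.6985
  σ(Q2,Q4) = 0.571 × 1.537 × 1.252 = 1.0988
  σ(Q3,Q4) = 0.501 × 0.939 × 1.252 = 0.5890
σ²_T = Σσ²ᵢ + 2·Σσ_ij = 7.4069 + 2 × 4.7160 = 16.8389
α = (4/3)·(1 − 7.4069/16.8389) = 0.747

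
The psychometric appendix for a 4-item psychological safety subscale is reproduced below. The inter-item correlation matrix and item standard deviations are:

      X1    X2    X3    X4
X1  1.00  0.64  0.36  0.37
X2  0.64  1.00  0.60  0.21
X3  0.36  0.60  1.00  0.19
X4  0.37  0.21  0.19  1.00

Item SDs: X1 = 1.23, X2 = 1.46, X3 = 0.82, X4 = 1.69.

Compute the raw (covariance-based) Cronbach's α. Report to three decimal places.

Σσ²ᵢ = 1.23² + 1.46² + 0.82² + 1.69² = 7.1730
Covariances σ_ij = r_ij · s_i · s_j:
  σ(X1,X2) = 0.64 × 1.23 × 1.46 = 1.1493
  σ(X1,X3) = 0.36 × 1.23 × 0.82 = 0.3631
  σ(X1,X4) = 0.37 × 1.23 × 1.69 = 0.7691
  σ(X2,X3) = 0.60 × 1.46 × 0.82 = 0.7183
  σ(X2,X4) = 0.21 × 1.46 × 1.69 = 0.5182
  σ(X3,X4) = 0.19 × 0.82 × 1.69 = 0.2633
σ²_T = Σσ²ᵢ + 2·Σσ_ij = 7.1730 + 2 × 3.7813 = 14.7356
α = (4/3)·(1 − 7.1730/14.7356) = 0.684

Cronbach's α = 0.684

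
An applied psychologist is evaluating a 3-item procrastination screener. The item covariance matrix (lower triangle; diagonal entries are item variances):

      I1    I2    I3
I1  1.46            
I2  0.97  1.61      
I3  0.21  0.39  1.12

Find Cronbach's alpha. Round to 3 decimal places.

ΣVar(i) = 1.46 + 1.61 + 1.12 = 4.19
Σ_{i<j} σ_ij = 1.57
Var(T) = 4.19 + 2 × 1.57 = 7.33
α = (k/(k−1))·(1 − ΣVar(i)/Var(T)) = (3/2)·(1 − 4.19/7.33) = 0.643

α = 0.643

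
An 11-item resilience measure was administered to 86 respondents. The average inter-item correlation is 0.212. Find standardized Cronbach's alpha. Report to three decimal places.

standardized Cronbach's alpha = 0.747

Standardized α = k·r̄ / (1 + (k−1)·r̄) = 11 × 0.212 / (1 + 10 × 0.212)
  = 2.3320 / 3.1200 = 0.747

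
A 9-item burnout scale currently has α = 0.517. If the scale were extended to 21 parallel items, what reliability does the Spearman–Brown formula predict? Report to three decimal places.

predicted reliability = 0.714

Length factor m = 21/9 = 2.3333
α' = m·α / (1 + (m−1)·α)
   = 21/9 × 0.517 / (1 + (21/9 − 1) × 0.517)
   = 1.2063 / 1.6893 = 0.714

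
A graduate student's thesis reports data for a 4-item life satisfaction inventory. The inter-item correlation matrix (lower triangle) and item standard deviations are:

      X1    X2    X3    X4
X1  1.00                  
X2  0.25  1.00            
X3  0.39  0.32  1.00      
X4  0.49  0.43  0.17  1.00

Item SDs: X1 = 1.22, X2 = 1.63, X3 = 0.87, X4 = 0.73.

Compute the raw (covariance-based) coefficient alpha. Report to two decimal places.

α = 0.63

Σσ²ᵢ = 1.22² + 1.63² + 0.87² + 0.73² = 5.4351
Covariances σ_ij = r_ij · s_i · s_j:
  σ(X1,X2) = 0.25 × 1.22 × 1.63 = 0.4971
  σ(X1,X3) = 0.39 × 1.22 × 0.87 = 0.4139
  σ(X1,X4) = 0.49 × 1.22 × 0.73 = 0.4364
  σ(X2,X3) = 0.32 × 1.63 × 0.87 = 0.4538
  σ(X2,X4) = 0.43 × 1.63 × 0.73 = 0.5117
  σ(X3,X4) = 0.17 × 0.87 × 0.73 = 0.1080
σ²_T = Σσ²ᵢ + 2·Σσ_ij = 5.4351 + 2 × 2.4209 = 10.2769
α = (4/3)·(1 − 5.4351/10.2769) = 0.63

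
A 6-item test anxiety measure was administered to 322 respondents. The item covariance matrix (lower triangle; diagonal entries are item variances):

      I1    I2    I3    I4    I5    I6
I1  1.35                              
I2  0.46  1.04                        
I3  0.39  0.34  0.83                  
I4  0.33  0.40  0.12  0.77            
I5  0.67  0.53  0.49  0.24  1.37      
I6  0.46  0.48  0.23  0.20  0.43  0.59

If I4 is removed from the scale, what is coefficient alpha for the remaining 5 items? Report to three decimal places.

α = 0.792

Remaining items: I1, I2, I3, I5, I6 (k = 5).
Σσ²ᵢ = 1.35 + 1.04 + 0.83 + 1.37 + 0.59 = 5.18
Var(T) = 5.18 + 2 × 4.48 = 14.14
α (item deleted) = (5/4)·(1 − 5.18/14.14) = 0.792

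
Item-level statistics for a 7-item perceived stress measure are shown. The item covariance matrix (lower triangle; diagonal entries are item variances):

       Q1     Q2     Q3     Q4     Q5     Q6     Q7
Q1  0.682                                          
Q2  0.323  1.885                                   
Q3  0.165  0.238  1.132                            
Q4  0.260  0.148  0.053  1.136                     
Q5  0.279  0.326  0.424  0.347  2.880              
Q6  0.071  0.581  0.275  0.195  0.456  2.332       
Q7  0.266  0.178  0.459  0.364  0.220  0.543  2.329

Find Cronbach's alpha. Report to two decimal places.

Σσ²ᵢ = 0.682 + 1.885 + 1.132 + 1.136 + 2.880 + 2.332 + 2.329 = 12.376
Σ_{i<j} σ_ij = 6.171
Var(T) = 12.376 + 2 × 6.171 = 24.718
α = (k/(k−1))·(1 − Σσ²ᵢ/Var(T)) = (7/6)·(1 − 12.376/24.718) = 0.58

Cronbach's alpha = 0.58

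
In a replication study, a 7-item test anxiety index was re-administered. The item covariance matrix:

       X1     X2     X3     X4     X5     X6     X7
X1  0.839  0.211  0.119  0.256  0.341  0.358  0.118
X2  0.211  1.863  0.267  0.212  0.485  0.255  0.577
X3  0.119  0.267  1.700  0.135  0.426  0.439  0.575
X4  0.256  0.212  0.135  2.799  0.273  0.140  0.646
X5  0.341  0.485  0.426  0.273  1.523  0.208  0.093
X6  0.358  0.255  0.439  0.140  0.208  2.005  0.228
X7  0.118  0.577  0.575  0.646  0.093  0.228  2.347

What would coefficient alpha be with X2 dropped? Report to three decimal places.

Remaining items: X1, X3, X4, X5, X6, X7 (k = 6).
ΣVar(i) = 0.839 + 1.700 + 2.799 + 1.523 + 2.005 + 2.347 = 11.213
total variance = 11.213 + 2 × 4.355 = 19.923
α (item deleted) = (6/5)·(1 − 11.213/19.923) = 0.525

α = 0.525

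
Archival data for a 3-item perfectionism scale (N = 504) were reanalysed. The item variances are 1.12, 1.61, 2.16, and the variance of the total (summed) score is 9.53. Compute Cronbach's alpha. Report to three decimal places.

Σσ²ᵢ = 1.12 + 1.61 + 2.16 = 4.89
α = (k/(k−1))·(1 − Σσ²ᵢ/σ²_T) = (3/2)·(1 − 4.89/9.53) = 0.730

α = 0.730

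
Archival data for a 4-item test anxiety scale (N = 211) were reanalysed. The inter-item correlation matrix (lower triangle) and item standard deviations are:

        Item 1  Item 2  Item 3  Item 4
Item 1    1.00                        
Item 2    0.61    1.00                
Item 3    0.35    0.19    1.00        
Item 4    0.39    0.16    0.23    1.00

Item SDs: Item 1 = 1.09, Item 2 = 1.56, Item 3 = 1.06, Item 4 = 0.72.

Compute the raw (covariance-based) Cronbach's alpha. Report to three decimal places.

Σσ²ᵢ = 1.09² + 1.56² + 1.06² + 0.72² = 5.2637
Covariances σ_ij = r_ij · s_i · s_j:
  σ(Item 1,Item 2) = 0.61 × 1.09 × 1.56 = 1.0372
  σ(Item 1,Item 3) = 0.35 × 1.09 × 1.06 = 0.4044
  σ(Item 1,Item 4) = 0.39 × 1.09 × 0.72 = 0.3061
  σ(Item 2,Item 3) = 0.19 × 1.56 × 1.06 = 0.3142
  σ(Item 2,Item 4) = 0.16 × 1.56 × 0.72 = 0.1797
  σ(Item 3,Item 4) = 0.23 × 1.06 × 0.72 = 0.1755
σ²_T = Σσ²ᵢ + 2·Σσ_ij = 5.2637 + 2 × 2.4171 = 10.0979
α = (4/3)·(1 − 5.2637/10.0979) = 0.638

α = 0.638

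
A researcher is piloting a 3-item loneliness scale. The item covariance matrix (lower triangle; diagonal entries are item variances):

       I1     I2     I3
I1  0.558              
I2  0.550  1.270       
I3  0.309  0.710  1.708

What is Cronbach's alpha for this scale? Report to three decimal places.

Σσ²ᵢ = 0.558 + 1.270 + 1.708 = 3.536
Σ_{i<j} σ_ij = 1.569
Var(T) = 3.536 + 2 × 1.569 = 6.674
α = (k/(k−1))·(1 − Σσ²ᵢ/Var(T)) = (3/2)·(1 − 3.536/6.674) = 0.705

Cronbach's alpha = 0.705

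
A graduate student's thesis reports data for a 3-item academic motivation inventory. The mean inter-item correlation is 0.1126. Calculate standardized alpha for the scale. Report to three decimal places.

Standardized α = k·r̄ / (1 + (k−1)·r̄) = 3 × 0.1126 / (1 + 2 × 0.1126)
  = 0.3378 / 1.2252 = 0.276

standardized alpha = 0.276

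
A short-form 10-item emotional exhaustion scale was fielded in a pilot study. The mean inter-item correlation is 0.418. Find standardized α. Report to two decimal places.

standardized α = 0.88

Standardized α = k·r̄ / (1 + (k−1)·r̄) = 10 × 0.418 / (1 + 9 × 0.418)
  = 4.1800 / 4.7620 = 0.88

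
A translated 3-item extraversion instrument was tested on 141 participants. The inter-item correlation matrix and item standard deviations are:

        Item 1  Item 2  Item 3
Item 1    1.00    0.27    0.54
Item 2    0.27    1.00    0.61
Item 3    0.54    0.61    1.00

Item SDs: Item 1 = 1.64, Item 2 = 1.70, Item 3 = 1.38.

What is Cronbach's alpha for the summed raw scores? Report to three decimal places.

α = 0.715

Σσ²ᵢ = 1.64² + 1.70² + 1.38² = 7.4840
Covariances σ_ij = r_ij · s_i · s_j:
  σ(Item 1,Item 2) = 0.27 × 1.64 × 1.70 = 0.7528
  σ(Item 1,Item 3) = 0.54 × 1.64 × 1.38 = 1.2221
  σ(Item 2,Item 3) = 0.61 × 1.70 × 1.38 = 1.4311
σ²_T = Σσ²ᵢ + 2·Σσ_ij = 7.4840 + 2 × 3.4060 = 14.2960
α = (3/2)·(1 − 7.4840/14.2960) = 0.715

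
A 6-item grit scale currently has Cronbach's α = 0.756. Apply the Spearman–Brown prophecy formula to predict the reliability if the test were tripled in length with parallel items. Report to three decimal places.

Length factor m = 3
α' = m·α / (1 + (m−1)·α)
   = 3 × 0.756 / (1 + (3 − 1) × 0.756)
   = 2.2680 / 2.5120 = 0.903

predicted reliability = 0.903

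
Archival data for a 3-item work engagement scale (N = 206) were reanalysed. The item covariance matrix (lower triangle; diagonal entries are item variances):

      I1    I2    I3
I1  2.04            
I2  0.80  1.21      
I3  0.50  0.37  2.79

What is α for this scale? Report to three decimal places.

Σσ²ᵢ = 2.04 + 1.21 + 2.79 = 6.04
Sum of the distinct covariances = 1.67
σ²_total = 6.04 + 2 × 1.67 = 9.38
α = (k/(k−1))·(1 − Σσ²ᵢ/σ²_total) = (3/2)·(1 − 6.04/9.38) = 0.534

α = 0.534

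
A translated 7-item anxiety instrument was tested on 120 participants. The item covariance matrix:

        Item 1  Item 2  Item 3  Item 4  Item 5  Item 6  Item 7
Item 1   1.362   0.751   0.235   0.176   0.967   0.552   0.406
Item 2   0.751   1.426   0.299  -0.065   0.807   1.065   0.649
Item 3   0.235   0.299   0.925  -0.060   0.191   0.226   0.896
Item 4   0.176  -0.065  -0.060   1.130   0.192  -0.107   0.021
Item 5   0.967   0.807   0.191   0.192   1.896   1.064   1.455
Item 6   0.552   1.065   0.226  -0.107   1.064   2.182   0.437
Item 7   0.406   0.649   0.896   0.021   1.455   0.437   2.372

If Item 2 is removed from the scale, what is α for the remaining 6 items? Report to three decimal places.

Remaining items: Item 1, Item 3, Item 4, Item 5, Item 6, Item 7 (k = 6).
ΣVar(i) = 1.362 + 0.925 + 1.130 + 1.896 + 2.182 + 2.372 = 9.867
total variance = 9.867 + 2 × 6.651 = 23.169
α (item deleted) = (6/5)·(1 − 9.867/23.169) = 0.689

α = 0.689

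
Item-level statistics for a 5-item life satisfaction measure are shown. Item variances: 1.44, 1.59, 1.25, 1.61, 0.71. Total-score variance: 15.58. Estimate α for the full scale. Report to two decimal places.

α = 0.72

Σσᵢ² = 1.44 + 1.59 + 1.25 + 1.61 + 0.71 = 6.60
α = (k/(k−1))·(1 − Σσᵢ²/σ²_T) = (5/4)·(1 − 6.60/15.58) = 0.72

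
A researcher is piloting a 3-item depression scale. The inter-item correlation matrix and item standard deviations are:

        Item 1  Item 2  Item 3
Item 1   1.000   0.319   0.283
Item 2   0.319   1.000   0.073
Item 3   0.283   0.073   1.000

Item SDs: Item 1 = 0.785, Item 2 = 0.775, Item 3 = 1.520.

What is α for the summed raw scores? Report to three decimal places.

α = 0.389

Σσ²ᵢ = 0.785² + 0.775² + 1.520² = 3.5272
Covariances σ_ij = r_ij · s_i · s_j:
  σ(Item 1,Item 2) = 0.319 × 0.785 × 0.775 = 0.1941
  σ(Item 1,Item 3) = 0.283 × 0.785 × 1.520 = 0.3377
  σ(Item 2,Item 3) = 0.073 × 0.775 × 1.520 = 0.0860
σ²_T = Σσ²ᵢ + 2·Σσ_ij = 3.5272 + 2 × 0.6178 = 4.7628
α = (3/2)·(1 − 3.5272/4.7628) = 0.389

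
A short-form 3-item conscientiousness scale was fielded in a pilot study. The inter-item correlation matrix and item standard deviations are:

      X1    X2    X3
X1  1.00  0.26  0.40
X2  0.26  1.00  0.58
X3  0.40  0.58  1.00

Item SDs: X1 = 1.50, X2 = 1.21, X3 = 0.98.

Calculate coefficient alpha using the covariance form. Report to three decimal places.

α = 0.642

Σσ²ᵢ = 1.50² + 1.21² + 0.98² = 4.6745
Covariances σ_ij = r_ij · s_i · s_j:
  σ(X1,X2) = 0.26 × 1.50 × 1.21 = 0.4719
  σ(X1,X3) = 0.40 × 1.50 × 0.98 = 0.5880
  σ(X2,X3) = 0.58 × 1.21 × 0.98 = 0.6878
σ²_T = Σσ²ᵢ + 2·Σσ_ij = 4.6745 + 2 × 1.7477 = 8.1699
α = (3/2)·(1 − 4.6745/8.1699) = 0.642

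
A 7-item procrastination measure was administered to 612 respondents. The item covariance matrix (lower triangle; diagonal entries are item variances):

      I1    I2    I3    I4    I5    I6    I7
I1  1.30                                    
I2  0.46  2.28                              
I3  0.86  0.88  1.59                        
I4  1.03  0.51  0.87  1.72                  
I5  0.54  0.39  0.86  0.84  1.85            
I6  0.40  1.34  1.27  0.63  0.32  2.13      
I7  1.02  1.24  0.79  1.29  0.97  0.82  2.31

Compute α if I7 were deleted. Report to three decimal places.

α = 0.808

Remaining items: I1, I2, I3, I4, I5, I6 (k = 6).
Σσᵢ² = 1.30 + 2.28 + 1.59 + 1.72 + 1.85 + 2.13 = 10.87
σ²_total = 10.87 + 2 × 11.20 = 33.27
α (item deleted) = (6/5)·(1 − 10.87/33.27) = 0.808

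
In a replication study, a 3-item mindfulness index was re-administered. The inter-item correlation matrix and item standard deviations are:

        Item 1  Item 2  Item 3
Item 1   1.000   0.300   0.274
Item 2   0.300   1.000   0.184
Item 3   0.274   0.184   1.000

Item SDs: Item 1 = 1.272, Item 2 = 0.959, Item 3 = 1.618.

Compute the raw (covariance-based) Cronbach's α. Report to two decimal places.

Cronbach's α = 0.48

Σσ²ᵢ = 1.272² + 0.959² + 1.618² = 5.1556
Covariances σ_ij = r_ij · s_i · s_j:
  σ(Item 1,Item 2) = 0.300 × 1.272 × 0.959 = 0.3660
  σ(Item 1,Item 3) = 0.274 × 1.272 × 1.618 = 0.5639
  σ(Item 2,Item 3) = 0.184 × 0.959 × 1.618 = 0.2855
σ²_T = Σσ²ᵢ + 2·Σσ_ij = 5.1556 + 2 × 1.2154 = 7.5864
α = (3/2)·(1 − 5.1556/7.5864) = 0.48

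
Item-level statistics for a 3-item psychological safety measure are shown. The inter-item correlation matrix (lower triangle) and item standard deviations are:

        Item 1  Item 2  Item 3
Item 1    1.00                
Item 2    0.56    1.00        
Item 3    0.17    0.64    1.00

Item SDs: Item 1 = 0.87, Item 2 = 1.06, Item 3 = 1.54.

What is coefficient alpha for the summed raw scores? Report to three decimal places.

Σσ²ᵢ = 0.87² + 1.06² + 1.54² = 4.2521
Covariances σ_ij = r_ij · s_i · s_j:
  σ(Item 1,Item 2) = 0.56 × 0.87 × 1.06 = 0.5164
  σ(Item 1,Item 3) = 0.17 × 0.87 × 1.54 = 0.2278
  σ(Item 2,Item 3) = 0.64 × 1.06 × 1.54 = 1.0447
σ²_T = Σσ²ᵢ + 2·Σσ_ij = 4.2521 + 2 × 1.7889 = 7.8299
α = (3/2)·(1 − 4.2521/7.8299) = 0.685

coefficient alpha = 0.685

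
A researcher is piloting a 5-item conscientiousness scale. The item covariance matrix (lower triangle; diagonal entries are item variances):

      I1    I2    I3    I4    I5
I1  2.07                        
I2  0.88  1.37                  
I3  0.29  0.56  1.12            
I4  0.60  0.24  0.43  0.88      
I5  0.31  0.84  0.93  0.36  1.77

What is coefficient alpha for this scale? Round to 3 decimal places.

Σσ²ᵢ = 2.07 + 1.37 + 1.12 + 0.88 + 1.77 = 7.21
Sum of the distinct covariances = 5.44
total variance = 7.21 + 2 × 5.44 = 18.09
α = (k/(k−1))·(1 − Σσ²ᵢ/total variance) = (5/4)·(1 − 7.21/18.09) = 0.752

coefficient alpha = 0.752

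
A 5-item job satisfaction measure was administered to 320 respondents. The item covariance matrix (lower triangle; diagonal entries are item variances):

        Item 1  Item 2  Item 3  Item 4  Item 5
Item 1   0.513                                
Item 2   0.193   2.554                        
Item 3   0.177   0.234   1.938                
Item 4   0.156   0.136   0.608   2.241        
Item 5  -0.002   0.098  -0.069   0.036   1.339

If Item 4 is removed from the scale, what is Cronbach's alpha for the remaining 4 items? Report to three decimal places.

Remaining items: Item 1, Item 2, Item 3, Item 5 (k = 4).
Σσ²ᵢ = 0.513 + 2.554 + 1.938 + 1.339 = 6.344
σ²_T = 6.344 + 2 × 0.631 = 7.606
α (item deleted) = (4/3)·(1 − 6.344/7.606) = 0.221

Cronbach's alpha = 0.221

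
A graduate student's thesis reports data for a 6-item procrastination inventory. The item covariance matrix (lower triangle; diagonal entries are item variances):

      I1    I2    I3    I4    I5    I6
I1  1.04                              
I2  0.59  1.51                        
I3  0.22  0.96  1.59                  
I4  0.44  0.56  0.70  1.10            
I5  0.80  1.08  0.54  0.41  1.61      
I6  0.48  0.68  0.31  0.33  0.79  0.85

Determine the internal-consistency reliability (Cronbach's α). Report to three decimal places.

α = 0.837

Σσ²ᵢ = 1.04 + 1.51 + 1.59 + 1.10 + 1.61 + 0.85 = 7.70
Sum of off-diagonal covariances = 8.89
σ²_total = 7.70 + 2 × 8.89 = 25.48
α = (k/(k−1))·(1 − Σσ²ᵢ/σ²_total) = (6/5)·(1 − 7.70/25.48) = 0.837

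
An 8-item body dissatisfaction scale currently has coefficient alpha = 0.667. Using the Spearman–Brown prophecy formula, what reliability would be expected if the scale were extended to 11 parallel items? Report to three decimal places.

Length factor m = 11/8 = 1.3750
α' = m·α / (1 + (m−1)·α)
   = 11/8 × 0.667 / (1 + (11/8 − 1) × 0.667)
   = 0.9171 / 1.2501 = 0.734

predicted reliability = 0.734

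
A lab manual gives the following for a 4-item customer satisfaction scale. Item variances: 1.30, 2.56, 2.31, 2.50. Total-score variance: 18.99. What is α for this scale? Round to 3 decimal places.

ΣVar(i) = 1.30 + 2.56 + 2.31 + 2.50 = 8.67
α = (k/(k−1))·(1 − ΣVar(i)/σ²_T) = (4/3)·(1 − 8.67/18.99) = 0.725

α = 0.725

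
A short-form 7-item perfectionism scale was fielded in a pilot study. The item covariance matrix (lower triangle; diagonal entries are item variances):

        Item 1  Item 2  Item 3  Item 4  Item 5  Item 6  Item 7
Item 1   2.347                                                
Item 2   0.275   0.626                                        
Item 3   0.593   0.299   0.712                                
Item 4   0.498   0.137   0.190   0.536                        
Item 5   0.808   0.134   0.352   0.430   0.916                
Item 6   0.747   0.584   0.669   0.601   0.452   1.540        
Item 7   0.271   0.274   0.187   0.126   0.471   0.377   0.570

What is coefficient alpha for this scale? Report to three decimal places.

α = 0.817

ΣVar(i) = 2.347 + 0.626 + 0.712 + 0.536 + 0.916 + 1.540 + 0.570 = 7.247
Sum of off-diagonal covariances = 8.475
σ²_total = 7.247 + 2 × 8.475 = 24.197
α = (k/(k−1))·(1 − ΣVar(i)/σ²_total) = (7/6)·(1 − 7.247/24.197) = 0.817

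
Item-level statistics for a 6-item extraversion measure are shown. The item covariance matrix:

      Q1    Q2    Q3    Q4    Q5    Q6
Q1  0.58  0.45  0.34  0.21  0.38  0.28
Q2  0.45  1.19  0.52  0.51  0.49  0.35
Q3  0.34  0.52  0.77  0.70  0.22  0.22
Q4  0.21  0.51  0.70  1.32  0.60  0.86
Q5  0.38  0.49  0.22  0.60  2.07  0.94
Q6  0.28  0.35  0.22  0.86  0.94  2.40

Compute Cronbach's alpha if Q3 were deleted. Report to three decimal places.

Remaining items: Q1, Q2, Q4, Q5, Q6 (k = 5).
sum of item variances = 0.58 + 1.19 + 1.32 + 2.07 + 2.40 = 7.56
Var(T) = 7.56 + 2 × 5.07 = 17.70
α (item deleted) = (5/4)·(1 − 7.56/17.70) = 0.716

α = 0.716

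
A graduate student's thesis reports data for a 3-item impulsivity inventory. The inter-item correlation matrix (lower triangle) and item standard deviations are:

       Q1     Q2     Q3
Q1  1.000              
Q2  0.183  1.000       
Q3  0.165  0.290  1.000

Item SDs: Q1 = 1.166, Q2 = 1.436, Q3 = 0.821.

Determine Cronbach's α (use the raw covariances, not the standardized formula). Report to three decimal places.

Σσ²ᵢ = 1.166² + 1.436² + 0.821² = 4.0957
Covariances σ_ij = r_ij · s_i · s_j:
  σ(Q1,Q2) = 0.183 × 1.166 × 1.436 = 0.3064
  σ(Q1,Q3) = 0.165 × 1.166 × 0.821 = 0.1580
  σ(Q2,Q3) = 0.290 × 1.436 × 0.821 = 0.3419
σ²_T = Σσ²ᵢ + 2·Σσ_ij = 4.0957 + 2 × 0.8063 = 5.7083
α = (3/2)·(1 − 4.0957/5.7083) = 0.424

α = 0.424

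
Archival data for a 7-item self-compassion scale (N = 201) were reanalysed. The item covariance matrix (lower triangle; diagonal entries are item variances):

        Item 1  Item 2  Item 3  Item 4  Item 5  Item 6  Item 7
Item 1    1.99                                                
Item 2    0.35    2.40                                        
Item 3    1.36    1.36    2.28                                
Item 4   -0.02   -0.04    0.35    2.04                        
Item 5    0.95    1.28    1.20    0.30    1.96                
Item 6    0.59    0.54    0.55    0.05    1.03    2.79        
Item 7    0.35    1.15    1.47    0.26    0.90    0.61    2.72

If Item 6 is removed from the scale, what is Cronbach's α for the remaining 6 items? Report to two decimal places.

Remaining items: Item 1, Item 2, Item 3, Item 4, Item 5, Item 7 (k = 6).
Σσᵢ² = 1.99 + 2.40 + 2.28 + 2.04 + 1.96 + 2.72 = 13.39
Var(T) = 13.39 + 2 × 11.22 = 35.83
α (item deleted) = (6/5)·(1 − 13.39/35.83) = 0.75

α = 0.75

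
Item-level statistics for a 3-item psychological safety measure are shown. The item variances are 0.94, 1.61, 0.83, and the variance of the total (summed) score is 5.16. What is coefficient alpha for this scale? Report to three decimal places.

coefficient alpha = 0.517

Σσ²ᵢ = 0.94 + 1.61 + 0.83 = 3.38
α = (k/(k−1))·(1 − Σσ²ᵢ/σ²_T) = (3/2)·(1 − 3.38/5.16) = 0.517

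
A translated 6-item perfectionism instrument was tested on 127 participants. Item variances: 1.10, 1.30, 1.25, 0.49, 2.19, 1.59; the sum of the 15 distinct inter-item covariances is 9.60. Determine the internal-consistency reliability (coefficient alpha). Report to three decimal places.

coefficient alpha = 0.850

Σσ²ᵢ = 1.10 + 1.30 + 1.25 + 0.49 + 2.19 + 1.59 = 7.92
Sum of distinct covariances = 9.60
σ²_T = Σσ²ᵢ + 2·Σcov = 7.92 + 2 × 9.60 = 27.12
α = (6/5)·(1 − 7.92/27.12) = 0.850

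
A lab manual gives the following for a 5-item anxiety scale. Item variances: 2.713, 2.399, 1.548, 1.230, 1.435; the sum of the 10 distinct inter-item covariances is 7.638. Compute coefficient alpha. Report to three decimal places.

Σσᵢ² = 2.713 + 2.399 + 1.548 + 1.230 + 1.435 = 9.325
Sum of distinct covariances = 7.638
total variance = Σσᵢ² + 2·Σcov = 9.325 + 2 × 7.638 = 24.601
α = (5/4)·(1 − 9.325/24.601) = 0.776

coefficient alpha = 0.776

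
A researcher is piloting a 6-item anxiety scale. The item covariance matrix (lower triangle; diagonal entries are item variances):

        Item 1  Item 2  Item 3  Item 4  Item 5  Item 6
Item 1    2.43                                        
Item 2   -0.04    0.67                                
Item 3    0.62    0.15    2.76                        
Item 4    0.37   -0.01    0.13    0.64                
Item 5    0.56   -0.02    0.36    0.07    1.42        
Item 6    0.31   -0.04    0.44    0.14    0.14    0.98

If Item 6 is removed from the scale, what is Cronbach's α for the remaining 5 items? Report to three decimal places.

Cronbach's α = 0.445

Remaining items: Item 1, Item 2, Item 3, Item 4, Item 5 (k = 5).
sum of item variances = 2.43 + 0.67 + 2.76 + 0.64 + 1.42 = 7.92
Var(T) = 7.92 + 2 × 2.19 = 12.30
α (item deleted) = (5/4)·(1 − 7.92/12.30) = 0.445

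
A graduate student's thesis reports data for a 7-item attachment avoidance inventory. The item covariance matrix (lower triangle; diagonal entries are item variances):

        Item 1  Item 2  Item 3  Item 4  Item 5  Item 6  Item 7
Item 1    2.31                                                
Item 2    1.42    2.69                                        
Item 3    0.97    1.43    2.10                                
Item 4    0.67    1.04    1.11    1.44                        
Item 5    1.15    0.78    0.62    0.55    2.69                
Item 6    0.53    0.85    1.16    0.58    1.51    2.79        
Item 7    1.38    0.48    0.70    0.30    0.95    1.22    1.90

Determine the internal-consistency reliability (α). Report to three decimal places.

α = 0.827

sum of item variances = 2.31 + 2.69 + 2.10 + 1.44 + 2.69 + 2.79 + 1.90 = 15.92
Sum of off-diagonal covariances = 19.40
Var(T) = 15.92 + 2 × 19.40 = 54.72
α = (k/(k−1))·(1 − sum of item variances/Var(T)) = (7/6)·(1 − 15.92/54.72) = 0.827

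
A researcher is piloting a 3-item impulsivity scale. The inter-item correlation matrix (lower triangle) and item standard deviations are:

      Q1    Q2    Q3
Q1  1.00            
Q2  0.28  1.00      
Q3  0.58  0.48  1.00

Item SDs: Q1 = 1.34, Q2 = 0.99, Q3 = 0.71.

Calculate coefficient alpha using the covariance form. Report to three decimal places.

Σσ²ᵢ = 1.34² + 0.99² + 0.71² = 3.2798
Covariances σ_ij = r_ij · s_i · s_j:
  σ(Q1,Q2) = 0.28 × 1.34 × 0.99 = 0.3714
  σ(Q1,Q3) = 0.58 × 1.34 × 0.71 = 0.5518
  σ(Q2,Q3) = 0.48 × 0.99 × 0.71 = 0.3374
σ²_T = Σσ²ᵢ + 2·Σσ_ij = 3.2798 + 2 × 1.2606 = 5.8010
α = (3/2)·(1 − 3.2798/5.8010) = 0.652

α = 0.652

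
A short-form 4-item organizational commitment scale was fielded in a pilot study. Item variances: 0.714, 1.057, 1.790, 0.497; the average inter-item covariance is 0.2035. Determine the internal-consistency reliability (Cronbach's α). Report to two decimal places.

Σσᵢ² = 0.714 + 1.057 + 1.790 + 0.497 = 4.058
Sum of the 6 distinct covariances = 6 × 0.2035 = 1.2210
σ²_total = Σσᵢ² + 2·Σcov = 4.058 + 2 × 1.2210 = 6.5000
α = (4/3)·(1 − 4.058/6.5000) = 0.50

Cronbach's α = 0.50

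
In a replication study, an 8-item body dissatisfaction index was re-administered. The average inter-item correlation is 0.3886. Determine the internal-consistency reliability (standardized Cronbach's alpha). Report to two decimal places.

Standardized α = k·r̄ / (1 + (k−1)·r̄) = 8 × 0.3886 / (1 + 7 × 0.3886)
  = 3.1088 / 3.7202 = 0.84

α = 0.84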